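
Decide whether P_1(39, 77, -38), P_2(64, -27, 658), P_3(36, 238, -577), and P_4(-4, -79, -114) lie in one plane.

The four points are coplanar iff the 3×3 determinant with rows P_1P_2, P_1P_3, P_1P_4 is zero.
Rows: (25, -104, 696), (-3, 161, -539), (-43, -156, -76).
Expanding along the first row: (25)(-96320) − (-104)(-22949) + (696)(7391) = 349440.
Nonzero ⇒ not coplanar.

No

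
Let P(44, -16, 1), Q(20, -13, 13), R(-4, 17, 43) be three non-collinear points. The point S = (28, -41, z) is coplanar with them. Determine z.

-9

Coplanarity requires PQ · (PR × PS) = 0.
PQ = (-24, 3, 12), PR = (-48, 33, 42); the triple product is linear in z with coefficient -648 and constant term -5832.
Setting it to zero: z = -9.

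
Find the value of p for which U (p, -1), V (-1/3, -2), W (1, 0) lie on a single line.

1/3

Collinearity: (U − V) must be parallel to (W − V) = (4/3, 2).
Cross-multiplying the components: (p − (-1/3))·(2) = (1)·(4/3).
Solving gives p = 1/3.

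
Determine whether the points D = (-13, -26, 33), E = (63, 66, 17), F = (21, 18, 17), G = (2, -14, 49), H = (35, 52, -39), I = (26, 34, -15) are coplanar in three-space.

The plane through D, E, F has normal n = DE × DF = (-768, 672, 216) and equation n·P = -360.
Checking the remaining points: n·G = -360, n·H = -360, n·I = -360.
All equal -360, so all 6 points lie in one plane.

Yes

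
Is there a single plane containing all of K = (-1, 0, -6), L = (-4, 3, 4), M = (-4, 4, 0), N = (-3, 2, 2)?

With K as base: KL = (-3, 3, 10), KM = (-3, 4, 6), KN = (-2, 2, 8).
KM × KN = (20, 12, 2).
KL · (KM × KN) = -4.
Since -4 ≠ 0, the four points are not coplanar.

No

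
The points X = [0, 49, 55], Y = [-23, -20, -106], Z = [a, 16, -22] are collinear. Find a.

-11

Collinearity requires XY × XZ = 0; each component is linear in a.
The y-component gives (-161)a + (-1771) = 0, so a = -11.
The remaining components then also vanish.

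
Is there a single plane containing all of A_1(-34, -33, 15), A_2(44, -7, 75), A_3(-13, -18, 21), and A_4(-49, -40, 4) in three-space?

No

With A_1 as base: A_1A_2 = (78, 26, 60), A_1A_3 = (21, 15, 6), A_1A_4 = (-15, -7, -11).
A_1A_3 × A_1A_4 = (-123, 141, 78).
A_1A_2 · (A_1A_3 × A_1A_4) = -1248.
Since -1248 ≠ 0, the four points are not coplanar.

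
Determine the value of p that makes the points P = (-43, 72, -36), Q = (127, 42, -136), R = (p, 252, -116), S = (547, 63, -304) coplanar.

Coplanarity ⇔ det[PQ; PR; PS] = 0.
Expanding, this is linear in p: (-7140)p + (3405780) = 0.
So p = 477.

477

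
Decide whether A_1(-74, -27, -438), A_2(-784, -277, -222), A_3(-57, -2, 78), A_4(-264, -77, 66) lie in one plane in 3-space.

With A_1 as base: A_1A_2 = (-710, -250, 216), A_1A_3 = (17, 25, 516), A_1A_4 = (-190, -50, 504).
A_1A_3 × A_1A_4 = (38400, -106608, 3900).
A_1A_2 · (A_1A_3 × A_1A_4) = 230400.
Since 230400 ≠ 0, the four points are not coplanar.

No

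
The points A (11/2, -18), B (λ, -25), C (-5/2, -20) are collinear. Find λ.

Collinearity: (B − A) must be parallel to (C − A) = (-8, -2).
Cross-multiplying the components: (λ − 11/2)·(-2) = (-7)·(-8).
Solving gives λ = -45/2.

-45/2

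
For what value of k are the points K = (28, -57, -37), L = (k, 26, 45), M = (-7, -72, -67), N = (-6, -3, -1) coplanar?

35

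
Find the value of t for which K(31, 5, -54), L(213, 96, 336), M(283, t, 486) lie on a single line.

Collinearity requires KL × KM = 0; each component is linear in t.
The x-component gives (-390)t + (51090) = 0, so t = 131.
The remaining components then also vanish.

131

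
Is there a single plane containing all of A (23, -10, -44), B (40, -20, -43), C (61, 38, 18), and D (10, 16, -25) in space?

With A as base: AB = (17, -10, 1), AC = (38, 48, 62), AD = (-13, 26, 19).
AC × AD = (-700, -1528, 1612).
AB · (AC × AD) = 4992.
Since 4992 ≠ 0, the four points are not coplanar.

No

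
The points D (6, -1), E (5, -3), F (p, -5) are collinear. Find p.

4

The three points are collinear iff det[DE; DF] = 0.
This determinant is linear in p: (2)p + (-8) = 0, so p = 4.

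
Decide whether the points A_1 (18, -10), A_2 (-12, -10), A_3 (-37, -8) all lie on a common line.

No

A_1A_2 = (-30, 0), A_1A_3 = (-55, 2).
If collinear, A_1A_3 would be a scalar multiple of A_1A_2. But (-30)·(2) ≠ (0)·(-55) (difference -60), so they are not parallel; the points are not collinear.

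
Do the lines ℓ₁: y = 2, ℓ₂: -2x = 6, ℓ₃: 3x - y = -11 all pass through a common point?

The three lines meet at one point iff the augmented coefficient matrix [aᵢ bᵢ cᵢ] has rank < 3, i.e. its determinant vanishes.
Here the determinant is 0.
It vanishes, so the lines are concurrent at (-3, 2).

Yes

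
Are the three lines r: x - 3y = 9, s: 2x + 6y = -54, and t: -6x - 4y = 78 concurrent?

The three lines meet at one point iff the augmented coefficient matrix [aᵢ bᵢ cᵢ] has rank < 3, i.e. its determinant vanishes.
Here the determinant is 0.
It vanishes, so the lines are concurrent at (-9, -6).

Yes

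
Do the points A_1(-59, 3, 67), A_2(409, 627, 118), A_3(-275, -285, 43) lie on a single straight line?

No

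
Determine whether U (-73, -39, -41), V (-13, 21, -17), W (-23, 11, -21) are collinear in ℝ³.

Yes

UV = (60, 60, 24), UW = (50, 50, 20).
UV × UW = (0, 0, 0).
The cross product vanishes, so the three points are collinear.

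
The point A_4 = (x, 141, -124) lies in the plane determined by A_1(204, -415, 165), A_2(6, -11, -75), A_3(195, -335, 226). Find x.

Coplanarity requires A_1A_2 · (A_1A_3 × A_1A_4) = 0.
A_1A_2 = (-198, 404, -240), A_1A_3 = (-9, 80, 61); the triple product is linear in x with coefficient 43844 and constant term 2499108.
Setting it to zero: x = -57.

-57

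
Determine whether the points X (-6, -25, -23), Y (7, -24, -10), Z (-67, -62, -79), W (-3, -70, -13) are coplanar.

The four points are coplanar iff the 3×3 determinant with rows XY, XZ, XW is zero.
Rows: (13, 1, 13), (-61, -37, -56), (3, -45, 10).
Expanding along the first row: (13)(-2890) − (1)(-442) + (13)(2856) = 0.
Zero determinant ⇒ coplanar.

Yes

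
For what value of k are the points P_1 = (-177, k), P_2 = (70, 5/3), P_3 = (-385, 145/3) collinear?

27

The three points are collinear iff det[P_1P_2; P_1P_3] = 0.
This determinant is linear in k: (-455)k + (12285) = 0, so k = 27.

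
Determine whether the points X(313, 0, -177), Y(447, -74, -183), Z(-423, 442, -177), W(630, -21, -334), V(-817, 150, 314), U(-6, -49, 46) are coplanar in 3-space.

The plane through X, Y, Z has normal n = XY × XZ = (2652, 4416, 4764) and equation n·P = -13152.
Checking the remaining points: n·W = -13152, n·V = -8388, n·U = -13152.
Since n·V = -8388 ≠ -13152, V is off the plane and the points are not all coplanar.

No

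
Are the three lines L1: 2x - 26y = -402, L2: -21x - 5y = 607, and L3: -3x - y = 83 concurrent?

Yes

Lines aᵢx + bᵢy = cᵢ with pairwise distinct directions are concurrent exactly when det[aᵢ bᵢ cᵢ] = 0.
Here the determinant is 0.
It vanishes, so the lines are concurrent at (-32, 13).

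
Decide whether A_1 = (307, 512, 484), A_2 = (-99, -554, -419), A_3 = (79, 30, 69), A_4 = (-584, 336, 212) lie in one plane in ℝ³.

A normal to the plane through A_1, A_2, A_3 is n = A_1A_2 × A_1A_3 = (7144, 37394, -47356).
The plane has equation n·P = -1581368. For A_4: n·A_4 = -1647184.
-1647184 ≠ -1581368, so A_4 is off the plane.

No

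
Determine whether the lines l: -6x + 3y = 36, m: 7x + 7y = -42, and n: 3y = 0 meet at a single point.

Yes

Intersecting l and m: solving the 2×2 system gives (x, y) = (-6, 0).
Substitute into n: (0)(-6) + (3)(0) = 0.
This equals 0, so (-6, 0) lies on all three lines and they are concurrent.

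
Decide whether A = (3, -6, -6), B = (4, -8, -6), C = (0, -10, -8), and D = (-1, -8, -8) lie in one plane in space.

Yes

A normal to the plane through A, B, C is n = AB × AC = (4, 2, -10).
The plane has equation n·P = 60. For D: n·D = 60.
Equal, so D lies in the plane and all four are coplanar.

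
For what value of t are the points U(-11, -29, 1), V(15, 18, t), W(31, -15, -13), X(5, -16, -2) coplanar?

4

The points are coplanar iff UV · (UW × UX) = 0.
Expanding, this is linear in t: (322)t + (-1288) = 0.
So t = 4.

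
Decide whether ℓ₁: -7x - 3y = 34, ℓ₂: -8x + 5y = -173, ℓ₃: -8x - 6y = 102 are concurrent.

No

The three lines meet at one point iff the augmented coefficient matrix [aᵢ bᵢ cᵢ] has rank < 3, i.e. its determinant vanishes.
Here the determinant is 88.
Nonzero, so no common point exists.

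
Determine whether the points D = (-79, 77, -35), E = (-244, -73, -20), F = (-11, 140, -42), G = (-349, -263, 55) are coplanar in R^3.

Yes

With D as base: DE = (-165, -150, 15), DF = (68, 63, -7), DG = (-270, -340, 90).
DF × DG = (3290, -4230, -6110).
DE · (DF × DG) = 0.
The scalar triple product vanishes, so the four points are coplanar.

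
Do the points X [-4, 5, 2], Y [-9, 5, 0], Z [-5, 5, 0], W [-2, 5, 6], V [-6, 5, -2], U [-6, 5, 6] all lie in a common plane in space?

Yes

The plane through X, Y, Z has normal n = XY × XZ = (0, -8, 0) and equation n·P = -40.
Checking the remaining points: n·W = -40, n·V = -40, n·U = -40.
All equal -40, so all 6 points lie in one plane.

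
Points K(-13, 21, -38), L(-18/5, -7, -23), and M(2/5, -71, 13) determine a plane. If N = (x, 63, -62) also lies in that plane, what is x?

-59/5

The plane through K, L, M has equation −48x − (1392/5)y − (2448/5)z = 66912/5.
Substituting N: (-48)x + (12816) = 66912/5, so x = -59/5.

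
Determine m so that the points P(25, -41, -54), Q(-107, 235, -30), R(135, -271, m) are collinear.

-74

Collinearity requires PQ × PR = 0; each component is linear in m.
The x-component gives (276)m + (20424) = 0, so m = -74.
The remaining components then also vanish.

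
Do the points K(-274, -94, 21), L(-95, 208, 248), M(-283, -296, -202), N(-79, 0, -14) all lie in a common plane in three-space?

No

A normal to the plane through K, L, M is n = KL × KM = (-21492, 37874, -33440).
The plane has equation n·P = 1626412. For N: n·N = 2166028.
2166028 ≠ 1626412, so N is off the plane.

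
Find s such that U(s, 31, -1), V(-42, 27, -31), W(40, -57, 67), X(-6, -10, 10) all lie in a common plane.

The points are coplanar iff UV · (UW × UX) = 0.
Expanding, this is linear in s: (-182)s + (-8008) = 0.
So s = -44.

-44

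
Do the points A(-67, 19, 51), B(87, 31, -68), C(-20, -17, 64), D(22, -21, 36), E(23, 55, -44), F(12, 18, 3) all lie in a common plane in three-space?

No

The plane through A, B, C has normal n = AB × AC = (-4128, -7595, -6108) and equation n·P = -179237.
Checking the remaining points: n·D = -151209, n·E = -243917, n·F = -204570.
Since n·D = -151209 ≠ -179237, D is off the plane and the points are not all coplanar.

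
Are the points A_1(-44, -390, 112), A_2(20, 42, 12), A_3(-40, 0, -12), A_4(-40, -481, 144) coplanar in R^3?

No

A normal to the plane through A_1, A_2, A_3 is n = A_1A_2 × A_1A_3 = (-14568, 7536, 23232).
The plane has equation n·P = 303936. For A_4: n·A_4 = 303312.
303312 ≠ 303936, so A_4 is off the plane.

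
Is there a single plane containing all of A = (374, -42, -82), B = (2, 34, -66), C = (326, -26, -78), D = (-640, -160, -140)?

Yes

A normal to the plane through A, B, C is n = AB × AC = (48, 720, -2304).
The plane has equation n·P = 176640. For D: n·D = 176640.
Equal, so D lies in the plane and all four are coplanar.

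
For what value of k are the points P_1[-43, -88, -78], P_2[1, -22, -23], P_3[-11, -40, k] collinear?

Direction P_1P_2 = (44, 66, 55). From the x-coordinate of P_3, the parameter along the line is τ = (-11 − (-43))/44 = 8/11.
Then k = (-78) + 8/11·(55) = -38.

-38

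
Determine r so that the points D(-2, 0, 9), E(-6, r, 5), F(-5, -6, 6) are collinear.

Collinearity requires DE × DF = 0; each component is linear in r.
The x-component gives (-3)r + (-24) = 0, so r = -8.
The remaining components then also vanish.

-8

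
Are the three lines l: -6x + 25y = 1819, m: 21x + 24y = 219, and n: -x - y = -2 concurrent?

Intersecting l and m: solving the 2×2 system gives (x, y) = (-12727/223, 13171/223).
Substitute into n: (-1)(-12727/223) + (-1)(13171/223) = -444/223.
But n requires -2 ≠ -444/223, so the three lines have no common point.

No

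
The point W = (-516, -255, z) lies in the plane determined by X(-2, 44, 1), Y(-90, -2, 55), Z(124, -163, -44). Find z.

Coplanarity requires XY · (XZ × XW) = 0.
XY = (-88, -46, 54), XZ = (126, -207, -45); the triple product is linear in z with coefficient 24012 and constant term -7683840.
Setting it to zero: z = 320.

320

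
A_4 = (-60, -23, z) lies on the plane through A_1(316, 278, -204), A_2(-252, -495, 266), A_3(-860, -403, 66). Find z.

-54

Coplanarity requires A_1A_2 · (A_1A_3 × A_1A_4) = 0.
A_1A_2 = (-568, -773, 470), A_1A_3 = (-1176, -681, 270); the triple product is linear in z with coefficient -522240 and constant term -28200960.
Setting it to zero: z = -54.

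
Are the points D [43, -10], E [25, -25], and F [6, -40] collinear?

No

DE = (-18, -15), DF = (-37, -30).
Twice the signed area of △DEF is (-18)(-30) − (-15)(-37) = -15.
The area is nonzero, so the three points are not collinear.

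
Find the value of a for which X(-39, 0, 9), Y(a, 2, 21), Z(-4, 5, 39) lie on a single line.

Collinearity requires XY × XZ = 0; each component is linear in a.
The y-component gives (-30)a + (-750) = 0, so a = -25.
The remaining components then also vanish.

-25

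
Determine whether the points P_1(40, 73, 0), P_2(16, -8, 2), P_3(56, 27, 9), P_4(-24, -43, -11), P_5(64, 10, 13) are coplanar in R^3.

The plane through P_1, P_2, P_3 has normal n = P_1P_2 × P_1P_3 = (-637, 248, 2400) and equation n·P = -7376.
Checking the remaining points: n·P_4 = -21776, n·P_5 = -7088.
Since n·P_4 = -21776 ≠ -7376, P_4 is off the plane and the points are not all coplanar.

No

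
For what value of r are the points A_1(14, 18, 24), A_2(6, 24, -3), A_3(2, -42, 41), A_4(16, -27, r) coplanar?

Normal to plane A_1A_2A_3: n = (-1518, 460, 552); plane equation n·P = 276.
Requiring n·A_4 = 276: (552)r + (-36708) = 276.
So r = 67.

67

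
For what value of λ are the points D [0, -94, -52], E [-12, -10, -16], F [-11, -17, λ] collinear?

-19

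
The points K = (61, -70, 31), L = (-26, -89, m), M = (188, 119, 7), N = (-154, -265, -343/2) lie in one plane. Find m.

-335/2

Normal to plane KMN: n = (-85905/2, 61755/2, 15870); plane equation n·P = -8579115/2.
Requiring n·L = -8579115/2: (15870)m + (-3262665/2) = -8579115/2.
So m = -335/2.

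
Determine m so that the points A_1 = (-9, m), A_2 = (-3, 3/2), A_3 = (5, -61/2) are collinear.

51/2

The three points are collinear iff det[A_1A_2; A_1A_3] = 0.
This determinant is linear in m: (8)m + (-204) = 0, so m = 51/2.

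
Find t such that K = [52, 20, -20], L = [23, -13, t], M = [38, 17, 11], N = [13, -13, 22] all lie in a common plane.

Normal to plane KMN: n = (897, -621, 345); plane equation n·P = 27324.
Requiring n·L = 27324: (345)t + (28704) = 27324.
So t = -4.

-4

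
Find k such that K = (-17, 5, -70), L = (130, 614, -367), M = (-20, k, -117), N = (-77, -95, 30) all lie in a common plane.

Normal to plane KLN: n = (31200, 3120, 21840); plane equation n·P = -2043600.
Requiring n·M = -2043600: (3120)k + (-3179280) = -2043600.
So k = 364.

364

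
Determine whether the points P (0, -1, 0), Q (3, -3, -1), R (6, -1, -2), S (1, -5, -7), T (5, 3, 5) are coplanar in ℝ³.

The plane through P, Q, R has normal n = PQ × PR = (4, 0, 12) and equation n·X = 0.
Checking the remaining points: n·S = -80, n·T = 80.
Since n·S = -80 ≠ 0, S is off the plane and the points are not all coplanar.

No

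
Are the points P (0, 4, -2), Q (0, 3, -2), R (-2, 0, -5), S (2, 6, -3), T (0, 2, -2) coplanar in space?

No

The plane through P, Q, R has normal n = PQ × PR = (3, 0, -2) and equation n·X = 4.
Checking the remaining points: n·S = 12, n·T = 4.
Since n·S = 12 ≠ 4, S is off the plane and the points are not all coplanar.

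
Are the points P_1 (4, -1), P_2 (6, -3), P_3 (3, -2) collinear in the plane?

No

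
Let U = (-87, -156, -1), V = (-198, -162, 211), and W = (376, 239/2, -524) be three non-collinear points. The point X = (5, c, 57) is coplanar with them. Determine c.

11

The plane through U, V, W has equation −55268x + 40103y − (55605/2)z = -2839899/2.
Substituting X: (40103)c + (-3722165/2) = -2839899/2, so c = 11.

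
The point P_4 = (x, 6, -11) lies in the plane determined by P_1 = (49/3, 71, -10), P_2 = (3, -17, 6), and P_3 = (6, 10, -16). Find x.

Coplanarity requires P_1P_2 · (P_1P_3 × P_1P_4) = 0.
P_1P_2 = (-40/3, -88, 16), P_1P_3 = (-31/3, -61, -6); the triple product is linear in x with coefficient 1504 and constant term -25568/3.
Setting it to zero: x = 17/3.

17/3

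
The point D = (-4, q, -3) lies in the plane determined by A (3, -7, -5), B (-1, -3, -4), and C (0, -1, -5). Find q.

The plane through A, B, C has equation −6x − 3y − 12z = 63.
Substituting D: (-3)q + (60) = 63, so q = -1.

-1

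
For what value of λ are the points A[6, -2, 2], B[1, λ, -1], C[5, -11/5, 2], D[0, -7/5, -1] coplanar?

-6/5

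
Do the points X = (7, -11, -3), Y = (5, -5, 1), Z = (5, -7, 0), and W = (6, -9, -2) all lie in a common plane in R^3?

A normal to the plane through X, Y, Z is n = XY × XZ = (2, -2, 4).
The plane has equation n·P = 24. For W: n·W = 22.
22 ≠ 24, so W is off the plane.

No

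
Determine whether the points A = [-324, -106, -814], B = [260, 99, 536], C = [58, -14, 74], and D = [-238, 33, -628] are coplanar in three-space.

Yes

A normal to the plane through A, B, C is n = AB × AC = (57840, -2892, -24582).
The plane has equation n·P = 1576140. For D: n·D = 1576140.
Equal, so D lies in the plane and all four are coplanar.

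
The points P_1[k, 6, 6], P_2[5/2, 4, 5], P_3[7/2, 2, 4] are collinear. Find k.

3/2

Collinearity requires P_1P_2 × P_1P_3 = 0; each component is linear in k.
The y-component gives (-1)k + (3/2) = 0, so k = 3/2.
The remaining components then also vanish.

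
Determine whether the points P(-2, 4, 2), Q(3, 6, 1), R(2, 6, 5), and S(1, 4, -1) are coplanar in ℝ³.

No

A normal to the plane through P, Q, R is n = PQ × PR = (8, -19, 2).
The plane has equation n·X = -88. For S: n·S = -70.
-70 ≠ -88, so S is off the plane.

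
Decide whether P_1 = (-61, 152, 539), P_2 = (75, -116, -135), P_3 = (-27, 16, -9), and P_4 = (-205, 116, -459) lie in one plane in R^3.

With P_1 as base: P_1P_2 = (136, -268, -674), P_1P_3 = (34, -136, -548), P_1P_4 = (-144, -36, -998).
P_1P_3 × P_1P_4 = (116000, 112844, -20808).
P_1P_2 · (P_1P_3 × P_1P_4) = -441600.
Since -441600 ≠ 0, the four points are not coplanar.

No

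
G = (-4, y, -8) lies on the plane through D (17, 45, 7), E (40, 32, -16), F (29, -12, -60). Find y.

The plane through D, E, F has equation −440x + 1265y − 1155z = 41360.
Substituting G: (1265)y + (11000) = 41360, so y = 24.

24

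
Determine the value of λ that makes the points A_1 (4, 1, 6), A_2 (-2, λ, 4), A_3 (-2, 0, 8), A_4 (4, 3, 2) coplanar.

2

Normal to plane A_1A_3A_4: n = (0, -24, -12); plane equation n·P = -96.
Requiring n·A_2 = -96: (-24)λ + (-48) = -96.
So λ = 2.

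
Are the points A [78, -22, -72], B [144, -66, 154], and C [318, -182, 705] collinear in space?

AB = (66, -44, 226), AC = (240, -160, 777).
Comparing components 2 and 3: (-44)(777) − (226)(-160) = 1972 ≠ 0, so AB and AC are not parallel and the points are not collinear.

No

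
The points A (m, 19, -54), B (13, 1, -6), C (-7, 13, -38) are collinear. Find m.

-17

Collinearity requires AB × AC = 0; each component is linear in m.
The y-component gives (-32)m + (-544) = 0, so m = -17.
The remaining components then also vanish.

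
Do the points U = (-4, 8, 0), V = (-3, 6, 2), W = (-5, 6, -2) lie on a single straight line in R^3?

UV = (1, -2, 2), UW = (-1, -2, -2).
Comparing components 2 and 3: (-2)(-2) − (2)(-2) = 8 ≠ 0, so UV and UW are not parallel and the points are not collinear.

No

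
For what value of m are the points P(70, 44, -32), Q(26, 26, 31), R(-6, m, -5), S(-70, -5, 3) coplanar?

Normal to plane PQS: n = (2457, -7280, -364); plane equation n·X = -136682.
Requiring n·R = -136682: (-7280)m + (-12922) = -136682.
So m = 17.

17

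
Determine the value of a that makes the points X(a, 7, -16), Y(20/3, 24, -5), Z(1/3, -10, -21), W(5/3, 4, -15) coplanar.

-3

Coplanarity ⇔ det[XY; XZ; XW] = 0.
Expanding, this is linear in a: (-20)a + (-60) = 0.
So a = -3.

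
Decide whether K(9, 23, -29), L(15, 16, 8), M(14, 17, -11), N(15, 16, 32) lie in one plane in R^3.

No

The four points are coplanar iff the 3×3 determinant with rows KL, KM, KN is zero.
Rows: (6, -7, 37), (5, -6, 18), (6, -7, 61).
Expanding along the first row: (6)(-240) − (-7)(197) + (37)(1) = -24.
Nonzero ⇒ not coplanar.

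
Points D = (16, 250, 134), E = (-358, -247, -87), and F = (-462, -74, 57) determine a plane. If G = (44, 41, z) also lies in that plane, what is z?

-12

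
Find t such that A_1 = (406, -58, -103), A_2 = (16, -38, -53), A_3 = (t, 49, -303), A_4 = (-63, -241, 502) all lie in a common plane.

96

Coplanarity ⇔ det[A_1A_2; A_1A_3; A_1A_4] = 0.
Expanding, this is linear in t: (-21250)t + (2040000) = 0.
So t = 96.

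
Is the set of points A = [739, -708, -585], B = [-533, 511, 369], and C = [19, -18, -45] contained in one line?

Yes

AB = (-1272, 1219, 954), AC = (-720, 690, 540).
AB × AC = (0, 0, 0).
The cross product vanishes, so the three points are collinear.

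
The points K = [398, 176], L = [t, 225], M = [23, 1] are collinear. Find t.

503

Collinearity: (L − K) must be parallel to (M − K) = (-375, -175).
Cross-multiplying the components: (t − 398)·(-175) = (49)·(-375).
Solving gives t = 503.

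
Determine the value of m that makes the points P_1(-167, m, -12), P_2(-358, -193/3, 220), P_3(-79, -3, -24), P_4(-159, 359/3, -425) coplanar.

Coplanarity ⇔ det[P_1P_2; P_1P_3; P_1P_4] = 0.
Expanding, this is linear in m: (-131399)m + (-394197) = 0.
So m = -3.

-3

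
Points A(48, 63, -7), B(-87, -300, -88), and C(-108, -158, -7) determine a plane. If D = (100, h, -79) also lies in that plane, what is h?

A normal to the plane is n = AB × AC = (-17901, 12636, -26793).
D lies in the plane iff n · AD = 0.
This gives (12636)h + (202176) = 0, so h = -16.

-16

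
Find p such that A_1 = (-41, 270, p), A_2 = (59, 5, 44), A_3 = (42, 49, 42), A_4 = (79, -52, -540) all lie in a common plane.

724

The points are coplanar iff A_1A_2 · (A_1A_3 × A_1A_4) = 0.
Expanding, this is linear in p: (-89)p + (64436) = 0.
So p = 724.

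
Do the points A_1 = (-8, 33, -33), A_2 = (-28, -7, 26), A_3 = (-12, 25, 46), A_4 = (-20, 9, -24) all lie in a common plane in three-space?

With A_1 as base: A_1A_2 = (-20, -40, 59), A_1A_3 = (-4, -8, 79), A_1A_4 = (-12, -24, 9).
A_1A_3 × A_1A_4 = (1824, -912, 0).
A_1A_2 · (A_1A_3 × A_1A_4) = 0.
The scalar triple product vanishes, so the four points are coplanar.

Yes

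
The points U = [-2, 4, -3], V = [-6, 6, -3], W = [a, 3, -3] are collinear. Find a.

0

Collinearity requires UV × UW = 0; each component is linear in a.
The z-component gives (-2)a + (0) = 0, so a = 0.
The remaining components then also vanish.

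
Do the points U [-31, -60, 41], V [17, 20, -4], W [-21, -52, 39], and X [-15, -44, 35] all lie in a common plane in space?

No

With U as base: UV = (48, 80, -45), UW = (10, 8, -2), UX = (16, 16, -6).
UW × UX = (-16, 28, 32).
UV · (UW × UX) = 32.
Since 32 ≠ 0, the four points are not coplanar.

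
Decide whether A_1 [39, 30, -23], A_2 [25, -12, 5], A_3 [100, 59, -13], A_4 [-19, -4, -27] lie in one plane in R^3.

Yes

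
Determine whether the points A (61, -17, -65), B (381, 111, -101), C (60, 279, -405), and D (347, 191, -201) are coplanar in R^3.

No

With A as base: AB = (320, 128, -36), AC = (-1, 296, -340), AD = (286, 208, -136).
AC × AD = (30464, -97376, -84864).
AB · (AC × AD) = 339456.
Since 339456 ≠ 0, the four points are not coplanar.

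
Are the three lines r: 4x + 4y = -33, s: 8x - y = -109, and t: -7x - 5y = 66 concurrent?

No

Lines aᵢx + bᵢy = cᵢ with pairwise distinct directions are concurrent exactly when det[aᵢ bᵢ cᵢ] = 0.
Here the determinant is 47.
Nonzero, so no common point exists.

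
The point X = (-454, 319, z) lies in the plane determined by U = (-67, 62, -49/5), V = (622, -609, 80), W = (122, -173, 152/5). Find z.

-118/5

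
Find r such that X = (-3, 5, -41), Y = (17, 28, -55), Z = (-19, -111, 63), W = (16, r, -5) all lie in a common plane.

-25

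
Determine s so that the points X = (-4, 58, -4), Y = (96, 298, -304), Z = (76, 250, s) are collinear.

-244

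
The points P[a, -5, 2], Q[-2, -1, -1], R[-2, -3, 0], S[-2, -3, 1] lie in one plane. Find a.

Coplanarity ⇔ det[PQ; PR; PS] = 0.
Expanding, this is linear in a: (2)a + (4) = 0.
So a = -2.

-2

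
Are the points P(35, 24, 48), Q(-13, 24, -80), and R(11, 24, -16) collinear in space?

Yes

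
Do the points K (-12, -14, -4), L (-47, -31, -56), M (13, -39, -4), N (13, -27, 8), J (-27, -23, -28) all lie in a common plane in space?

The plane through K, L, M has normal n = KL × KM = (-1300, -1300, 1300) and equation n·P = 28600.
Checking the remaining points: n·N = 28600, n·J = 28600.
All equal 28600, so all 5 points lie in one plane.

Yes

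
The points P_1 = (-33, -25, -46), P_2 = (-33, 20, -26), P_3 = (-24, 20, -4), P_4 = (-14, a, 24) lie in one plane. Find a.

28

Normal to plane P_1P_2P_3: n = (990, 180, -405); plane equation n·P = -18540.
Requiring n·P_4 = -18540: (180)a + (-23580) = -18540.
So a = 28.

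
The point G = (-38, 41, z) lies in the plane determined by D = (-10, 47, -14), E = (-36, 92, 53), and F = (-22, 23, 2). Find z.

40

Coplanarity requires DE · (DF × DG) = 0.
DE = (-26, 45, 67), DF = (-12, -24, 16); the triple product is linear in z with coefficient 1164 and constant term -46560.
Setting it to zero: z = 40.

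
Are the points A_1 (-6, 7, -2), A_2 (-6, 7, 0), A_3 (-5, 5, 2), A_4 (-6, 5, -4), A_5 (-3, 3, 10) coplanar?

The plane through A_1, A_2, A_3 has normal n = A_1A_2 × A_1A_3 = (4, 2, 0) and equation n·P = -10.
Checking the remaining points: n·A_4 = -14, n·A_5 = -6.
Since n·A_4 = -14 ≠ -10, A_4 is off the plane and the points are not all coplanar.

No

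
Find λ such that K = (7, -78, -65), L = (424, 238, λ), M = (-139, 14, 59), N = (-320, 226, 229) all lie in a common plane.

-323

Normal to plane KMN: n = (-10648, 2376, -14300); plane equation n·P = 669636.
Requiring n·L = 669636: (-14300)λ + (-3949264) = 669636.
So λ = -323.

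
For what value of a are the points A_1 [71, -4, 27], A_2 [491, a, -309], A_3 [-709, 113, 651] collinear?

Collinearity requires A_1A_2 × A_1A_3 = 0; each component is linear in a.
The x-component gives (624)a + (41808) = 0, so a = -67.
The remaining components then also vanish.

-67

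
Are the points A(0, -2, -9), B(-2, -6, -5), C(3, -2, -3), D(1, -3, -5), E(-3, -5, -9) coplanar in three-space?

The plane through A, B, C has normal n = AB × AC = (-24, 24, 12) and equation n·P = -156.
Checking the remaining points: n·D = -156, n·E = -156.
All equal -156, so all 5 points lie in one plane.

Yes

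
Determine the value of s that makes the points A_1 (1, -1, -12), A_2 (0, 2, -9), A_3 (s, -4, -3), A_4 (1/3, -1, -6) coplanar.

2/3

Normal to plane A_1A_2A_4: n = (18, 4, 2); plane equation n·P = -10.
Requiring n·A_3 = -10: (18)s + (-22) = -10.
So s = 2/3.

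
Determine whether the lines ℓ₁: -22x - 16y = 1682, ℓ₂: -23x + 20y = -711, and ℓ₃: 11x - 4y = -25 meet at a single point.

Intersecting ℓ₁ and ℓ₂: solving the 2×2 system gives (x, y) = (-2783/101, -6791/101).
Substitute into ℓ₃: (11)(-2783/101) + (-4)(-6791/101) = -3449/101.
But ℓ₃ requires -25 ≠ -3449/101, so the three lines have no common point.

No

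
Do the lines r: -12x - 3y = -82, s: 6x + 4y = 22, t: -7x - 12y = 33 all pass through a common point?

No

Intersecting r and s: solving the 2×2 system gives (x, y) = (131/15, -38/5).
Substitute into t: (-7)(131/15) + (-12)(-38/5) = 451/15.
But t requires 33 ≠ 451/15, so the three lines have no common point.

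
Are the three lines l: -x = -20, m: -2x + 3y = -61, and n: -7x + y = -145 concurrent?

The three lines meet at one point iff the augmented coefficient matrix [aᵢ bᵢ cᵢ] has rank < 3, i.e. its determinant vanishes.
Here the determinant is -6.
Nonzero, so no common point exists.

No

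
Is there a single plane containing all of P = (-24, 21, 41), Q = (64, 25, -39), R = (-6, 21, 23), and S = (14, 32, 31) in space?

A normal to the plane through P, Q, R is n = PQ × PR = (-72, 144, -72).
The plane has equation n·X = 1800. For S: n·S = 1368.
1368 ≠ 1800, so S is off the plane.

No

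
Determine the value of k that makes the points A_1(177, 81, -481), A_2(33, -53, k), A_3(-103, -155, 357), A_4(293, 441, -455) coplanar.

Normal to plane A_1A_3A_4: n = (-307816, 104488, -73424); plane equation n·P = -10702960.
Requiring n·A_2 = -10702960: (-73424)k + (-15695792) = -10702960.
So k = -68.

-68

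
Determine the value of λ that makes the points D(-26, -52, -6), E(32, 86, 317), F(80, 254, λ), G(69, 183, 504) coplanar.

470

Coplanarity ⇔ det[DE; DF; DG] = 0.
Expanding, this is linear in λ: (-520)λ + (244400) = 0.
So λ = 470.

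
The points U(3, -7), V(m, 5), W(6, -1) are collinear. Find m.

9

The three points are collinear iff det[UV; UW] = 0.
This determinant is linear in m: (6)m + (-54) = 0, so m = 9.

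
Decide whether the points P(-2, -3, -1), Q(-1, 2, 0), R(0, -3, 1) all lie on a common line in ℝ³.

No

PQ = (1, 5, 1), PR = (2, 0, 2).
PQ × PR = (10, 0, -10).
The cross product is nonzero, so the points do not lie on one line.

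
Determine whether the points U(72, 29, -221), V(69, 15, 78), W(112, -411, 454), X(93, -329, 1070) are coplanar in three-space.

No

A normal to the plane through U, V, W is n = UV × UW = (122110, 13985, 1880).
The plane has equation n·P = 8782005. For X: n·X = 8766765.
8766765 ≠ 8782005, so X is off the plane.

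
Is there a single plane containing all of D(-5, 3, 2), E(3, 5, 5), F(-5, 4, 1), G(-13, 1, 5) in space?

The four points are coplanar iff the 3×3 determinant with rows DE, DF, DG is zero.
Rows: (8, 2, 3), (0, 1, -1), (-8, -2, 3).
Expanding along the first row: (8)(1) − (2)(-8) + (3)(8) = 48.
Nonzero ⇒ not coplanar.

No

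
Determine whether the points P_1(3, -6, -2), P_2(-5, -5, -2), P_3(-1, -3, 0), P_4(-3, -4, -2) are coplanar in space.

No

A normal to the plane through P_1, P_2, P_3 is n = P_1P_2 × P_1P_3 = (2, 16, -20).
The plane has equation n·P = -50. For P_4: n·P_4 = -30.
-30 ≠ -50, so P_4 is off the plane.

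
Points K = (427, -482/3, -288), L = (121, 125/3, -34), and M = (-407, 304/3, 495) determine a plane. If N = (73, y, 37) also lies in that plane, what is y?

The plane through K, L, M has equation 91879x + 27762y + 88574z = 9262593.
Substituting N: (27762)y + (9984405) = 9262593, so y = -26.

-26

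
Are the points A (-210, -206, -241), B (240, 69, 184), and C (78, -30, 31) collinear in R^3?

AB = (450, 275, 425), AC = (288, 176, 272).
Each component of AC is 16/25 times the corresponding component of AB, so AC = 16/25·AB and the points are collinear.

Yes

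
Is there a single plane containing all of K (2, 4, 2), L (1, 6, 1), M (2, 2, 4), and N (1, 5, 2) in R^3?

A normal to the plane through K, L, M is n = KL × KM = (2, 2, 2).
The plane has equation n·P = 16. For N: n·N = 16.
Equal, so N lies in the plane and all four are coplanar.

Yes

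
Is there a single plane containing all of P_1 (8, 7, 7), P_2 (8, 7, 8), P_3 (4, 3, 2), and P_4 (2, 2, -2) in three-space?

No

The four points are coplanar iff the 3×3 determinant with rows P_1P_2, P_1P_3, P_1P_4 is zero.
Rows: (0, 0, 1), (-4, -4, -5), (-6, -5, -9).
Expanding along the first row: (0)(11) − (0)(6) + (1)(-4) = -4.
Nonzero ⇒ not coplanar.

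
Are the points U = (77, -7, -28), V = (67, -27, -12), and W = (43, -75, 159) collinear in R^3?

No

UV = (-10, -20, 16), UW = (-34, -68, 187).
UV × UW = (-2652, 1326, 0).
The cross product is nonzero, so the points do not lie on one line.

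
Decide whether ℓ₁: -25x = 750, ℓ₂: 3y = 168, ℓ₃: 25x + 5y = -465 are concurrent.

Lines aᵢx + bᵢy = cᵢ with pairwise distinct directions are concurrent exactly when det[aᵢ bᵢ cᵢ] = 0.
Here the determinant is -375.
Nonzero, so no common point exists.

No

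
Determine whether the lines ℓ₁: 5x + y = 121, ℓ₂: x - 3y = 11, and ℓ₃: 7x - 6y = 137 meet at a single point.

No

Intersecting ℓ₁ and ℓ₂: solving the 2×2 system gives (x, y) = (187/8, 33/8).
Substitute into ℓ₃: (7)(187/8) + (-6)(33/8) = 1111/8.
But ℓ₃ requires 137 ≠ 1111/8, so the three lines have no common point.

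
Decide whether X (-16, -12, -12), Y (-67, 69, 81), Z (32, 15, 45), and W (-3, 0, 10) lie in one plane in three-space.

A normal to the plane through X, Y, Z is n = XY × XZ = (2106, 7371, -5265).
The plane has equation n·P = -58968. For W: n·W = -58968.
Equal, so W lies in the plane and all four are coplanar.

Yes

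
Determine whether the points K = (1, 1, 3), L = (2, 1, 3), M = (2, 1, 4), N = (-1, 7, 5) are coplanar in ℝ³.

No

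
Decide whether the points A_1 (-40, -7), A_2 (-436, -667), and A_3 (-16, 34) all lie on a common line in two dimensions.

No

A_1A_2 = (-396, -660), A_1A_3 = (24, 41).
det[A_1A_2; A_1A_3] = (-396)(41) − (-660)(24) = -396.
The determinant is nonzero, so they are not collinear.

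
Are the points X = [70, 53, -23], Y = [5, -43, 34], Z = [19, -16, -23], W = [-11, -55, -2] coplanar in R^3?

No

The four points are coplanar iff the 3×3 determinant with rows XY, XZ, XW is zero.
Rows: (-65, -96, 57), (-51, -69, 0), (-81, -108, 21).
Expanding along the first row: (-65)(-1449) − (-96)(-1071) + (57)(-81) = -13248.
Nonzero ⇒ not coplanar.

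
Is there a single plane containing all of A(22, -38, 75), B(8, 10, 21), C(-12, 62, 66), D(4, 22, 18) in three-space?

No

With A as base: AB = (-14, 48, -54), AC = (-34, 100, -9), AD = (-18, 60, -57).
AC × AD = (-5160, -1776, -240).
AB · (AC × AD) = -48.
Since -48 ≠ 0, the four points are not coplanar.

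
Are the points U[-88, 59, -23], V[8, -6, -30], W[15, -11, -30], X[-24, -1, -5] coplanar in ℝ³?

The four points are coplanar iff the 3×3 determinant with rows UV, UW, UX is zero.
Rows: (96, -65, -7), (103, -70, -7), (64, -60, 18).
Expanding along the first row: (96)(-1680) − (-65)(2302) + (-7)(-1700) = 250.
Nonzero ⇒ not coplanar.

No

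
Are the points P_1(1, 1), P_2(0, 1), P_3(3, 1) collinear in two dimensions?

Yes

P_1P_2 = (-1, 0), P_1P_3 = (2, 0).
det[P_1P_2; P_1P_3] = (-1)(0) − (0)(2) = 0.
The determinant is zero, so the points are collinear.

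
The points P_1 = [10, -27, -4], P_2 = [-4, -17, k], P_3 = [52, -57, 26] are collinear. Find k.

-14

Direction P_1P_3 = (42, -30, 30). From the x-coordinate of P_2, the parameter along the line is τ = (-4 − 10)/42 = -1/3.
Then k = (-4) + (-1/3)·(30) = -14.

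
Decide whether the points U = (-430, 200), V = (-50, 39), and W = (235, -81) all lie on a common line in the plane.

No

UV = (380, -161), UW = (665, -281).
Twice the signed area of △UVW is (380)(-281) − (-161)(665) = 285.
The area is nonzero, so the three points are not collinear.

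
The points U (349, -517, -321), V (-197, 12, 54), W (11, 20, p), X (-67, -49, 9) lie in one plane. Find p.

Coplanarity ⇔ det[UV; UW; UX] = 0.
Expanding, this is linear in p: (35464)p + (-1915056) = 0.
So p = 54.

54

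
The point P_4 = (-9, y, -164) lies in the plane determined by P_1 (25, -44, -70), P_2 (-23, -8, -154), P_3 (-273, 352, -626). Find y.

Coplanarity requires P_1P_2 · (P_1P_3 × P_1P_4) = 0.
P_1P_2 = (-48, 36, -84), P_1P_3 = (-298, 396, -556); the triple product is linear in y with coefficient -1656 and constant term 255024.
Setting it to zero: y = 154.

154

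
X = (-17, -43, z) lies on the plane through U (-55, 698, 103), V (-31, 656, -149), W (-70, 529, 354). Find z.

A normal to the plane is n = UV × UW = (-53130, -2244, -4686).
X lies in the plane iff n · UX = 0.
This gives (-4686)z + (126522) = 0, so z = 27.

27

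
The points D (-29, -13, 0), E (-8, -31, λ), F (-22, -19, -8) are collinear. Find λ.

-24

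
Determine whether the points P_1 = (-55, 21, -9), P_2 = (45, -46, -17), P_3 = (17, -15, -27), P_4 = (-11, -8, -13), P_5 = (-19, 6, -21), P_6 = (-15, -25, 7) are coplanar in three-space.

The plane through P_1, P_2, P_3 has normal n = P_1P_2 × P_1P_3 = (918, 1224, 1224) and equation n·P = -35802.
Checking the remaining points: n·P_4 = -35802, n·P_5 = -35802, n·P_6 = -35802.
All equal -35802, so all 6 points lie in one plane.

Yes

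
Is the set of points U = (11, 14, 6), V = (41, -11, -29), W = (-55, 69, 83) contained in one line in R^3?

Yes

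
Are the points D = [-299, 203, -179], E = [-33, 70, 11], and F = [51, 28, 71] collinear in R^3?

DE = (266, -133, 190), DF = (350, -175, 250).
DE × DF = (0, 0, 0).
The cross product vanishes, so the three points are collinear.

Yes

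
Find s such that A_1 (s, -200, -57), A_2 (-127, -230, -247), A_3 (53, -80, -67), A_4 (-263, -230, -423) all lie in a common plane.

28

Coplanarity ⇔ det[A_1A_2; A_1A_3; A_1A_4] = 0.
Expanding, this is linear in s: (26400)s + (-739200) = 0.
So s = 28.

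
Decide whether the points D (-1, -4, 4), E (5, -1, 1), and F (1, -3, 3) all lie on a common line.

Yes

DE = (6, 3, -3), DF = (2, 1, -1).
DE × DF = (0, 0, 0).
The cross product vanishes, so the three points are collinear.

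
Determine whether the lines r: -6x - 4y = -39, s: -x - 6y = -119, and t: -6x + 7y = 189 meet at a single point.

No

The three lines meet at one point iff the augmented coefficient matrix [aᵢ bᵢ cᵢ] has rank < 3, i.e. its determinant vanishes.
Here the determinant is -129.
Nonzero, so no common point exists.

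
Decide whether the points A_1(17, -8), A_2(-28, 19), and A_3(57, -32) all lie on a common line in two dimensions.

Yes

A_1A_2 = (-45, 27), A_1A_3 = (40, -24).
det[A_1A_2; A_1A_3] = (-45)(-24) − (27)(40) = 0.
The determinant is zero, so the points are collinear.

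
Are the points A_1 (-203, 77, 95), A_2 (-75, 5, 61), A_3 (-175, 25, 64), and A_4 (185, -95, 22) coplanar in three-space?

A normal to the plane through A_1, A_2, A_3 is n = A_1A_2 × A_1A_3 = (464, 3016, -4640).
The plane has equation n·P = -302760. For A_4: n·A_4 = -302760.
Equal, so A_4 lies in the plane and all four are coplanar.

Yes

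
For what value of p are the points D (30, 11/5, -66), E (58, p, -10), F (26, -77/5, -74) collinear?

Collinearity requires DE × DF = 0; each component is linear in p.
The x-component gives (-8)p + (5016/5) = 0, so p = 627/5.
The remaining components then also vanish.

627/5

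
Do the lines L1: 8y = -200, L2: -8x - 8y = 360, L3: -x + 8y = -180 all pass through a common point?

Yes

The three lines meet at one point iff the augmented coefficient matrix [aᵢ bᵢ cᵢ] has rank < 3, i.e. its determinant vanishes.
Here the determinant is 0.
It vanishes, so the lines are concurrent at (-20, -25).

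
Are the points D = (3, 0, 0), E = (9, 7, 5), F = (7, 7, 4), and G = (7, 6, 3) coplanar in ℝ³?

No

The four points are coplanar iff the 3×3 determinant with rows DE, DF, DG is zero.
Rows: (6, 7, 5), (4, 7, 4), (4, 6, 3).
Expanding along the first row: (6)(-3) − (7)(-4) + (5)(-4) = -10.
Nonzero ⇒ not coplanar.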